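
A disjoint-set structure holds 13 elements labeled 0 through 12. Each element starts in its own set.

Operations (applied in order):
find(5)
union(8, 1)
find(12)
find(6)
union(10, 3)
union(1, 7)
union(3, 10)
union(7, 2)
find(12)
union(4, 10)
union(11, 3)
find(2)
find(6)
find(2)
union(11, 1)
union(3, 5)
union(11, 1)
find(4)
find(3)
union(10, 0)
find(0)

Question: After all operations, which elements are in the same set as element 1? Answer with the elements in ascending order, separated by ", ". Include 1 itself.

Answer: 0, 1, 2, 3, 4, 5, 7, 8, 10, 11

Derivation:
Step 1: find(5) -> no change; set of 5 is {5}
Step 2: union(8, 1) -> merged; set of 8 now {1, 8}
Step 3: find(12) -> no change; set of 12 is {12}
Step 4: find(6) -> no change; set of 6 is {6}
Step 5: union(10, 3) -> merged; set of 10 now {3, 10}
Step 6: union(1, 7) -> merged; set of 1 now {1, 7, 8}
Step 7: union(3, 10) -> already same set; set of 3 now {3, 10}
Step 8: union(7, 2) -> merged; set of 7 now {1, 2, 7, 8}
Step 9: find(12) -> no change; set of 12 is {12}
Step 10: union(4, 10) -> merged; set of 4 now {3, 4, 10}
Step 11: union(11, 3) -> merged; set of 11 now {3, 4, 10, 11}
Step 12: find(2) -> no change; set of 2 is {1, 2, 7, 8}
Step 13: find(6) -> no change; set of 6 is {6}
Step 14: find(2) -> no change; set of 2 is {1, 2, 7, 8}
Step 15: union(11, 1) -> merged; set of 11 now {1, 2, 3, 4, 7, 8, 10, 11}
Step 16: union(3, 5) -> merged; set of 3 now {1, 2, 3, 4, 5, 7, 8, 10, 11}
Step 17: union(11, 1) -> already same set; set of 11 now {1, 2, 3, 4, 5, 7, 8, 10, 11}
Step 18: find(4) -> no change; set of 4 is {1, 2, 3, 4, 5, 7, 8, 10, 11}
Step 19: find(3) -> no change; set of 3 is {1, 2, 3, 4, 5, 7, 8, 10, 11}
Step 20: union(10, 0) -> merged; set of 10 now {0, 1, 2, 3, 4, 5, 7, 8, 10, 11}
Step 21: find(0) -> no change; set of 0 is {0, 1, 2, 3, 4, 5, 7, 8, 10, 11}
Component of 1: {0, 1, 2, 3, 4, 5, 7, 8, 10, 11}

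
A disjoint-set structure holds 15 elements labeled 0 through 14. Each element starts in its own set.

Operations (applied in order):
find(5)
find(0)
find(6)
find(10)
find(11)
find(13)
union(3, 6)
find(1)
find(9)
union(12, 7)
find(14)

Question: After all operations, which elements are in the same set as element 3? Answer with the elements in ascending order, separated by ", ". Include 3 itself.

Step 1: find(5) -> no change; set of 5 is {5}
Step 2: find(0) -> no change; set of 0 is {0}
Step 3: find(6) -> no change; set of 6 is {6}
Step 4: find(10) -> no change; set of 10 is {10}
Step 5: find(11) -> no change; set of 11 is {11}
Step 6: find(13) -> no change; set of 13 is {13}
Step 7: union(3, 6) -> merged; set of 3 now {3, 6}
Step 8: find(1) -> no change; set of 1 is {1}
Step 9: find(9) -> no change; set of 9 is {9}
Step 10: union(12, 7) -> merged; set of 12 now {7, 12}
Step 11: find(14) -> no change; set of 14 is {14}
Component of 3: {3, 6}

Answer: 3, 6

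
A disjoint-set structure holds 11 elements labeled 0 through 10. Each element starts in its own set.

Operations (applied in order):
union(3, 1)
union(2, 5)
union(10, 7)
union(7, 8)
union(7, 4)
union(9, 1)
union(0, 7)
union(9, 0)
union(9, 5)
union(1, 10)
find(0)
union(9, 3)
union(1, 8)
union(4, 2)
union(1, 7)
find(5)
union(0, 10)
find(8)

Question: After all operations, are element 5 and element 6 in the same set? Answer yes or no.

Step 1: union(3, 1) -> merged; set of 3 now {1, 3}
Step 2: union(2, 5) -> merged; set of 2 now {2, 5}
Step 3: union(10, 7) -> merged; set of 10 now {7, 10}
Step 4: union(7, 8) -> merged; set of 7 now {7, 8, 10}
Step 5: union(7, 4) -> merged; set of 7 now {4, 7, 8, 10}
Step 6: union(9, 1) -> merged; set of 9 now {1, 3, 9}
Step 7: union(0, 7) -> merged; set of 0 now {0, 4, 7, 8, 10}
Step 8: union(9, 0) -> merged; set of 9 now {0, 1, 3, 4, 7, 8, 9, 10}
Step 9: union(9, 5) -> merged; set of 9 now {0, 1, 2, 3, 4, 5, 7, 8, 9, 10}
Step 10: union(1, 10) -> already same set; set of 1 now {0, 1, 2, 3, 4, 5, 7, 8, 9, 10}
Step 11: find(0) -> no change; set of 0 is {0, 1, 2, 3, 4, 5, 7, 8, 9, 10}
Step 12: union(9, 3) -> already same set; set of 9 now {0, 1, 2, 3, 4, 5, 7, 8, 9, 10}
Step 13: union(1, 8) -> already same set; set of 1 now {0, 1, 2, 3, 4, 5, 7, 8, 9, 10}
Step 14: union(4, 2) -> already same set; set of 4 now {0, 1, 2, 3, 4, 5, 7, 8, 9, 10}
Step 15: union(1, 7) -> already same set; set of 1 now {0, 1, 2, 3, 4, 5, 7, 8, 9, 10}
Step 16: find(5) -> no change; set of 5 is {0, 1, 2, 3, 4, 5, 7, 8, 9, 10}
Step 17: union(0, 10) -> already same set; set of 0 now {0, 1, 2, 3, 4, 5, 7, 8, 9, 10}
Step 18: find(8) -> no change; set of 8 is {0, 1, 2, 3, 4, 5, 7, 8, 9, 10}
Set of 5: {0, 1, 2, 3, 4, 5, 7, 8, 9, 10}; 6 is not a member.

Answer: no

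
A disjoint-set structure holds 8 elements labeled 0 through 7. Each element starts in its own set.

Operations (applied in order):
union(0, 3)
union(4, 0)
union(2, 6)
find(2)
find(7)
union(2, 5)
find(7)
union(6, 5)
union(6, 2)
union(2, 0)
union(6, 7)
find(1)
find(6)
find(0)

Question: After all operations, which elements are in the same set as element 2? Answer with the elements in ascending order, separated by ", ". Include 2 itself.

Step 1: union(0, 3) -> merged; set of 0 now {0, 3}
Step 2: union(4, 0) -> merged; set of 4 now {0, 3, 4}
Step 3: union(2, 6) -> merged; set of 2 now {2, 6}
Step 4: find(2) -> no change; set of 2 is {2, 6}
Step 5: find(7) -> no change; set of 7 is {7}
Step 6: union(2, 5) -> merged; set of 2 now {2, 5, 6}
Step 7: find(7) -> no change; set of 7 is {7}
Step 8: union(6, 5) -> already same set; set of 6 now {2, 5, 6}
Step 9: union(6, 2) -> already same set; set of 6 now {2, 5, 6}
Step 10: union(2, 0) -> merged; set of 2 now {0, 2, 3, 4, 5, 6}
Step 11: union(6, 7) -> merged; set of 6 now {0, 2, 3, 4, 5, 6, 7}
Step 12: find(1) -> no change; set of 1 is {1}
Step 13: find(6) -> no change; set of 6 is {0, 2, 3, 4, 5, 6, 7}
Step 14: find(0) -> no change; set of 0 is {0, 2, 3, 4, 5, 6, 7}
Component of 2: {0, 2, 3, 4, 5, 6, 7}

Answer: 0, 2, 3, 4, 5, 6, 7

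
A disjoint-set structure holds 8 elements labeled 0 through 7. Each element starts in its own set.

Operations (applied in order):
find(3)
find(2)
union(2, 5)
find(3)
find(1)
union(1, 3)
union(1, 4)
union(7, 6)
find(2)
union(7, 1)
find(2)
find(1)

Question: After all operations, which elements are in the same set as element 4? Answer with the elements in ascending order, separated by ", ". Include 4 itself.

Step 1: find(3) -> no change; set of 3 is {3}
Step 2: find(2) -> no change; set of 2 is {2}
Step 3: union(2, 5) -> merged; set of 2 now {2, 5}
Step 4: find(3) -> no change; set of 3 is {3}
Step 5: find(1) -> no change; set of 1 is {1}
Step 6: union(1, 3) -> merged; set of 1 now {1, 3}
Step 7: union(1, 4) -> merged; set of 1 now {1, 3, 4}
Step 8: union(7, 6) -> merged; set of 7 now {6, 7}
Step 9: find(2) -> no change; set of 2 is {2, 5}
Step 10: union(7, 1) -> merged; set of 7 now {1, 3, 4, 6, 7}
Step 11: find(2) -> no change; set of 2 is {2, 5}
Step 12: find(1) -> no change; set of 1 is {1, 3, 4, 6, 7}
Component of 4: {1, 3, 4, 6, 7}

Answer: 1, 3, 4, 6, 7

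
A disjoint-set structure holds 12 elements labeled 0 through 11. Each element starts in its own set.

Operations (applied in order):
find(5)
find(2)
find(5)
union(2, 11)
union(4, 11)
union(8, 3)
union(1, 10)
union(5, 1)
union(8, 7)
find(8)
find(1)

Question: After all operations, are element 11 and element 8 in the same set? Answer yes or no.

Step 1: find(5) -> no change; set of 5 is {5}
Step 2: find(2) -> no change; set of 2 is {2}
Step 3: find(5) -> no change; set of 5 is {5}
Step 4: union(2, 11) -> merged; set of 2 now {2, 11}
Step 5: union(4, 11) -> merged; set of 4 now {2, 4, 11}
Step 6: union(8, 3) -> merged; set of 8 now {3, 8}
Step 7: union(1, 10) -> merged; set of 1 now {1, 10}
Step 8: union(5, 1) -> merged; set of 5 now {1, 5, 10}
Step 9: union(8, 7) -> merged; set of 8 now {3, 7, 8}
Step 10: find(8) -> no change; set of 8 is {3, 7, 8}
Step 11: find(1) -> no change; set of 1 is {1, 5, 10}
Set of 11: {2, 4, 11}; 8 is not a member.

Answer: no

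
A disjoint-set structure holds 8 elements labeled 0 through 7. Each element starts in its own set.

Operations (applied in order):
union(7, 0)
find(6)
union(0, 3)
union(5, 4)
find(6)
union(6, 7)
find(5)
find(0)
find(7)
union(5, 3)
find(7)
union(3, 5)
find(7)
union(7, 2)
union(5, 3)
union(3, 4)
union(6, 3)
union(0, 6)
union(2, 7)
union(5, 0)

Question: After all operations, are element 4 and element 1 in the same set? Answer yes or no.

Answer: no

Derivation:
Step 1: union(7, 0) -> merged; set of 7 now {0, 7}
Step 2: find(6) -> no change; set of 6 is {6}
Step 3: union(0, 3) -> merged; set of 0 now {0, 3, 7}
Step 4: union(5, 4) -> merged; set of 5 now {4, 5}
Step 5: find(6) -> no change; set of 6 is {6}
Step 6: union(6, 7) -> merged; set of 6 now {0, 3, 6, 7}
Step 7: find(5) -> no change; set of 5 is {4, 5}
Step 8: find(0) -> no change; set of 0 is {0, 3, 6, 7}
Step 9: find(7) -> no change; set of 7 is {0, 3, 6, 7}
Step 10: union(5, 3) -> merged; set of 5 now {0, 3, 4, 5, 6, 7}
Step 11: find(7) -> no change; set of 7 is {0, 3, 4, 5, 6, 7}
Step 12: union(3, 5) -> already same set; set of 3 now {0, 3, 4, 5, 6, 7}
Step 13: find(7) -> no change; set of 7 is {0, 3, 4, 5, 6, 7}
Step 14: union(7, 2) -> merged; set of 7 now {0, 2, 3, 4, 5, 6, 7}
Step 15: union(5, 3) -> already same set; set of 5 now {0, 2, 3, 4, 5, 6, 7}
Step 16: union(3, 4) -> already same set; set of 3 now {0, 2, 3, 4, 5, 6, 7}
Step 17: union(6, 3) -> already same set; set of 6 now {0, 2, 3, 4, 5, 6, 7}
Step 18: union(0, 6) -> already same set; set of 0 now {0, 2, 3, 4, 5, 6, 7}
Step 19: union(2, 7) -> already same set; set of 2 now {0, 2, 3, 4, 5, 6, 7}
Step 20: union(5, 0) -> already same set; set of 5 now {0, 2, 3, 4, 5, 6, 7}
Set of 4: {0, 2, 3, 4, 5, 6, 7}; 1 is not a member.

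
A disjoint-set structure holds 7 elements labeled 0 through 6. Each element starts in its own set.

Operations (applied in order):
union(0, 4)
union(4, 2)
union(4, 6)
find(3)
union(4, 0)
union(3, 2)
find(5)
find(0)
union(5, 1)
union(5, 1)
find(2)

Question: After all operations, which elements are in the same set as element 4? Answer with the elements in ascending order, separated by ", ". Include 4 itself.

Step 1: union(0, 4) -> merged; set of 0 now {0, 4}
Step 2: union(4, 2) -> merged; set of 4 now {0, 2, 4}
Step 3: union(4, 6) -> merged; set of 4 now {0, 2, 4, 6}
Step 4: find(3) -> no change; set of 3 is {3}
Step 5: union(4, 0) -> already same set; set of 4 now {0, 2, 4, 6}
Step 6: union(3, 2) -> merged; set of 3 now {0, 2, 3, 4, 6}
Step 7: find(5) -> no change; set of 5 is {5}
Step 8: find(0) -> no change; set of 0 is {0, 2, 3, 4, 6}
Step 9: union(5, 1) -> merged; set of 5 now {1, 5}
Step 10: union(5, 1) -> already same set; set of 5 now {1, 5}
Step 11: find(2) -> no change; set of 2 is {0, 2, 3, 4, 6}
Component of 4: {0, 2, 3, 4, 6}

Answer: 0, 2, 3, 4, 6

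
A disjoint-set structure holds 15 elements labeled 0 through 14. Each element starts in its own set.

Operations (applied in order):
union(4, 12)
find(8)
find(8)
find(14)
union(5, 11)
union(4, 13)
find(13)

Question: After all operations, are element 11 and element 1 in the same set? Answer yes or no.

Answer: no

Derivation:
Step 1: union(4, 12) -> merged; set of 4 now {4, 12}
Step 2: find(8) -> no change; set of 8 is {8}
Step 3: find(8) -> no change; set of 8 is {8}
Step 4: find(14) -> no change; set of 14 is {14}
Step 5: union(5, 11) -> merged; set of 5 now {5, 11}
Step 6: union(4, 13) -> merged; set of 4 now {4, 12, 13}
Step 7: find(13) -> no change; set of 13 is {4, 12, 13}
Set of 11: {5, 11}; 1 is not a member.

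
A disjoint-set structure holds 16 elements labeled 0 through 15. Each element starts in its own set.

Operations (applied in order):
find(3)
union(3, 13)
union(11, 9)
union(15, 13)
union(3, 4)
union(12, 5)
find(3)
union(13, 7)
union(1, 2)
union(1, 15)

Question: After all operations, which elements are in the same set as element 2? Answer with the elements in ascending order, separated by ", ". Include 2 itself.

Step 1: find(3) -> no change; set of 3 is {3}
Step 2: union(3, 13) -> merged; set of 3 now {3, 13}
Step 3: union(11, 9) -> merged; set of 11 now {9, 11}
Step 4: union(15, 13) -> merged; set of 15 now {3, 13, 15}
Step 5: union(3, 4) -> merged; set of 3 now {3, 4, 13, 15}
Step 6: union(12, 5) -> merged; set of 12 now {5, 12}
Step 7: find(3) -> no change; set of 3 is {3, 4, 13, 15}
Step 8: union(13, 7) -> merged; set of 13 now {3, 4, 7, 13, 15}
Step 9: union(1, 2) -> merged; set of 1 now {1, 2}
Step 10: union(1, 15) -> merged; set of 1 now {1, 2, 3, 4, 7, 13, 15}
Component of 2: {1, 2, 3, 4, 7, 13, 15}

Answer: 1, 2, 3, 4, 7, 13, 15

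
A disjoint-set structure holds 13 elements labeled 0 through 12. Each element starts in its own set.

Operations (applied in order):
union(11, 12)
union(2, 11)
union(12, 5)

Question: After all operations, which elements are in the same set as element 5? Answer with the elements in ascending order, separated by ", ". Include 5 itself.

Answer: 2, 5, 11, 12

Derivation:
Step 1: union(11, 12) -> merged; set of 11 now {11, 12}
Step 2: union(2, 11) -> merged; set of 2 now {2, 11, 12}
Step 3: union(12, 5) -> merged; set of 12 now {2, 5, 11, 12}
Component of 5: {2, 5, 11, 12}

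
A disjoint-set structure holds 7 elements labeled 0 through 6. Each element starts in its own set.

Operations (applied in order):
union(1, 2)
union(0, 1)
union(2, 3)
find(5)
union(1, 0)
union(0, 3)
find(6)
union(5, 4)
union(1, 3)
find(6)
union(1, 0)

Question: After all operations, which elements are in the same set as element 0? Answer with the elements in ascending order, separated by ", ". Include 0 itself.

Step 1: union(1, 2) -> merged; set of 1 now {1, 2}
Step 2: union(0, 1) -> merged; set of 0 now {0, 1, 2}
Step 3: union(2, 3) -> merged; set of 2 now {0, 1, 2, 3}
Step 4: find(5) -> no change; set of 5 is {5}
Step 5: union(1, 0) -> already same set; set of 1 now {0, 1, 2, 3}
Step 6: union(0, 3) -> already same set; set of 0 now {0, 1, 2, 3}
Step 7: find(6) -> no change; set of 6 is {6}
Step 8: union(5, 4) -> merged; set of 5 now {4, 5}
Step 9: union(1, 3) -> already same set; set of 1 now {0, 1, 2, 3}
Step 10: find(6) -> no change; set of 6 is {6}
Step 11: union(1, 0) -> already same set; set of 1 now {0, 1, 2, 3}
Component of 0: {0, 1, 2, 3}

Answer: 0, 1, 2, 3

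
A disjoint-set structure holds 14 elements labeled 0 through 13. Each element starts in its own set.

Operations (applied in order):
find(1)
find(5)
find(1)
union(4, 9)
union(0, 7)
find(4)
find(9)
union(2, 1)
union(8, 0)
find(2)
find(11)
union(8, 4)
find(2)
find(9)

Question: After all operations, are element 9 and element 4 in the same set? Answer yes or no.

Step 1: find(1) -> no change; set of 1 is {1}
Step 2: find(5) -> no change; set of 5 is {5}
Step 3: find(1) -> no change; set of 1 is {1}
Step 4: union(4, 9) -> merged; set of 4 now {4, 9}
Step 5: union(0, 7) -> merged; set of 0 now {0, 7}
Step 6: find(4) -> no change; set of 4 is {4, 9}
Step 7: find(9) -> no change; set of 9 is {4, 9}
Step 8: union(2, 1) -> merged; set of 2 now {1, 2}
Step 9: union(8, 0) -> merged; set of 8 now {0, 7, 8}
Step 10: find(2) -> no change; set of 2 is {1, 2}
Step 11: find(11) -> no change; set of 11 is {11}
Step 12: union(8, 4) -> merged; set of 8 now {0, 4, 7, 8, 9}
Step 13: find(2) -> no change; set of 2 is {1, 2}
Step 14: find(9) -> no change; set of 9 is {0, 4, 7, 8, 9}
Set of 9: {0, 4, 7, 8, 9}; 4 is a member.

Answer: yes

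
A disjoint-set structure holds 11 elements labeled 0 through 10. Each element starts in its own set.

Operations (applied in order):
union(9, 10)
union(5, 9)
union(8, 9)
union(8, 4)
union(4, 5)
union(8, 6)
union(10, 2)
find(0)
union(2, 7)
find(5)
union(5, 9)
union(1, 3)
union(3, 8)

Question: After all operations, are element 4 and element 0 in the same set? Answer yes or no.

Answer: no

Derivation:
Step 1: union(9, 10) -> merged; set of 9 now {9, 10}
Step 2: union(5, 9) -> merged; set of 5 now {5, 9, 10}
Step 3: union(8, 9) -> merged; set of 8 now {5, 8, 9, 10}
Step 4: union(8, 4) -> merged; set of 8 now {4, 5, 8, 9, 10}
Step 5: union(4, 5) -> already same set; set of 4 now {4, 5, 8, 9, 10}
Step 6: union(8, 6) -> merged; set of 8 now {4, 5, 6, 8, 9, 10}
Step 7: union(10, 2) -> merged; set of 10 now {2, 4, 5, 6, 8, 9, 10}
Step 8: find(0) -> no change; set of 0 is {0}
Step 9: union(2, 7) -> merged; set of 2 now {2, 4, 5, 6, 7, 8, 9, 10}
Step 10: find(5) -> no change; set of 5 is {2, 4, 5, 6, 7, 8, 9, 10}
Step 11: union(5, 9) -> already same set; set of 5 now {2, 4, 5, 6, 7, 8, 9, 10}
Step 12: union(1, 3) -> merged; set of 1 now {1, 3}
Step 13: union(3, 8) -> merged; set of 3 now {1, 2, 3, 4, 5, 6, 7, 8, 9, 10}
Set of 4: {1, 2, 3, 4, 5, 6, 7, 8, 9, 10}; 0 is not a member.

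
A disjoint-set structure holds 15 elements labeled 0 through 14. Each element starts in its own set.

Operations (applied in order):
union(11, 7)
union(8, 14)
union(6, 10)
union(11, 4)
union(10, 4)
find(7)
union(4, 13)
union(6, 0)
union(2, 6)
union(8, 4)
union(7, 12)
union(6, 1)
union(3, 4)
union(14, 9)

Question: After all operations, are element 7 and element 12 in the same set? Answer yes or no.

Answer: yes

Derivation:
Step 1: union(11, 7) -> merged; set of 11 now {7, 11}
Step 2: union(8, 14) -> merged; set of 8 now {8, 14}
Step 3: union(6, 10) -> merged; set of 6 now {6, 10}
Step 4: union(11, 4) -> merged; set of 11 now {4, 7, 11}
Step 5: union(10, 4) -> merged; set of 10 now {4, 6, 7, 10, 11}
Step 6: find(7) -> no change; set of 7 is {4, 6, 7, 10, 11}
Step 7: union(4, 13) -> merged; set of 4 now {4, 6, 7, 10, 11, 13}
Step 8: union(6, 0) -> merged; set of 6 now {0, 4, 6, 7, 10, 11, 13}
Step 9: union(2, 6) -> merged; set of 2 now {0, 2, 4, 6, 7, 10, 11, 13}
Step 10: union(8, 4) -> merged; set of 8 now {0, 2, 4, 6, 7, 8, 10, 11, 13, 14}
Step 11: union(7, 12) -> merged; set of 7 now {0, 2, 4, 6, 7, 8, 10, 11, 12, 13, 14}
Step 12: union(6, 1) -> merged; set of 6 now {0, 1, 2, 4, 6, 7, 8, 10, 11, 12, 13, 14}
Step 13: union(3, 4) -> merged; set of 3 now {0, 1, 2, 3, 4, 6, 7, 8, 10, 11, 12, 13, 14}
Step 14: union(14, 9) -> merged; set of 14 now {0, 1, 2, 3, 4, 6, 7, 8, 9, 10, 11, 12, 13, 14}
Set of 7: {0, 1, 2, 3, 4, 6, 7, 8, 9, 10, 11, 12, 13, 14}; 12 is a member.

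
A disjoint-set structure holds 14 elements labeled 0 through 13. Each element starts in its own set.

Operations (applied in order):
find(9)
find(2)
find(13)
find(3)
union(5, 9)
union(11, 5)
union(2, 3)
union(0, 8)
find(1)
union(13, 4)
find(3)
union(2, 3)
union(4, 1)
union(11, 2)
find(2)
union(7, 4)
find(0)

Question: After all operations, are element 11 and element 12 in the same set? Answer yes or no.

Step 1: find(9) -> no change; set of 9 is {9}
Step 2: find(2) -> no change; set of 2 is {2}
Step 3: find(13) -> no change; set of 13 is {13}
Step 4: find(3) -> no change; set of 3 is {3}
Step 5: union(5, 9) -> merged; set of 5 now {5, 9}
Step 6: union(11, 5) -> merged; set of 11 now {5, 9, 11}
Step 7: union(2, 3) -> merged; set of 2 now {2, 3}
Step 8: union(0, 8) -> merged; set of 0 now {0, 8}
Step 9: find(1) -> no change; set of 1 is {1}
Step 10: union(13, 4) -> merged; set of 13 now {4, 13}
Step 11: find(3) -> no change; set of 3 is {2, 3}
Step 12: union(2, 3) -> already same set; set of 2 now {2, 3}
Step 13: union(4, 1) -> merged; set of 4 now {1, 4, 13}
Step 14: union(11, 2) -> merged; set of 11 now {2, 3, 5, 9, 11}
Step 15: find(2) -> no change; set of 2 is {2, 3, 5, 9, 11}
Step 16: union(7, 4) -> merged; set of 7 now {1, 4, 7, 13}
Step 17: find(0) -> no change; set of 0 is {0, 8}
Set of 11: {2, 3, 5, 9, 11}; 12 is not a member.

Answer: no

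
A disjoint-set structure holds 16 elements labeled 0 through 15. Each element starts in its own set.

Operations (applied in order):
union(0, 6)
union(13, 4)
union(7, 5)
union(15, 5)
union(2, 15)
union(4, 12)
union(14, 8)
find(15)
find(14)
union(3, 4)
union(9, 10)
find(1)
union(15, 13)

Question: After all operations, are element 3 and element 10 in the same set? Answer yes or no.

Step 1: union(0, 6) -> merged; set of 0 now {0, 6}
Step 2: union(13, 4) -> merged; set of 13 now {4, 13}
Step 3: union(7, 5) -> merged; set of 7 now {5, 7}
Step 4: union(15, 5) -> merged; set of 15 now {5, 7, 15}
Step 5: union(2, 15) -> merged; set of 2 now {2, 5, 7, 15}
Step 6: union(4, 12) -> merged; set of 4 now {4, 12, 13}
Step 7: union(14, 8) -> merged; set of 14 now {8, 14}
Step 8: find(15) -> no change; set of 15 is {2, 5, 7, 15}
Step 9: find(14) -> no change; set of 14 is {8, 14}
Step 10: union(3, 4) -> merged; set of 3 now {3, 4, 12, 13}
Step 11: union(9, 10) -> merged; set of 9 now {9, 10}
Step 12: find(1) -> no change; set of 1 is {1}
Step 13: union(15, 13) -> merged; set of 15 now {2, 3, 4, 5, 7, 12, 13, 15}
Set of 3: {2, 3, 4, 5, 7, 12, 13, 15}; 10 is not a member.

Answer: no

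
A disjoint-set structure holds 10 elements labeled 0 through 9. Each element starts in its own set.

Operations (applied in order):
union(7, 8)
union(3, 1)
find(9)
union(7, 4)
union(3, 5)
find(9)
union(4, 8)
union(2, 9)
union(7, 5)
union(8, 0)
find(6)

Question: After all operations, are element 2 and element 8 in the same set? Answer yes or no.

Answer: no

Derivation:
Step 1: union(7, 8) -> merged; set of 7 now {7, 8}
Step 2: union(3, 1) -> merged; set of 3 now {1, 3}
Step 3: find(9) -> no change; set of 9 is {9}
Step 4: union(7, 4) -> merged; set of 7 now {4, 7, 8}
Step 5: union(3, 5) -> merged; set of 3 now {1, 3, 5}
Step 6: find(9) -> no change; set of 9 is {9}
Step 7: union(4, 8) -> already same set; set of 4 now {4, 7, 8}
Step 8: union(2, 9) -> merged; set of 2 now {2, 9}
Step 9: union(7, 5) -> merged; set of 7 now {1, 3, 4, 5, 7, 8}
Step 10: union(8, 0) -> merged; set of 8 now {0, 1, 3, 4, 5, 7, 8}
Step 11: find(6) -> no change; set of 6 is {6}
Set of 2: {2, 9}; 8 is not a member.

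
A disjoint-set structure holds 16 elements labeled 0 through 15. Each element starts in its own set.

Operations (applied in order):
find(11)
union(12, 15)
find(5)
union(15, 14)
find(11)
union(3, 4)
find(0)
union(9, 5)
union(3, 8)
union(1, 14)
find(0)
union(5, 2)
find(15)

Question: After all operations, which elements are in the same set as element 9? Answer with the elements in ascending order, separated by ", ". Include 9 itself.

Answer: 2, 5, 9

Derivation:
Step 1: find(11) -> no change; set of 11 is {11}
Step 2: union(12, 15) -> merged; set of 12 now {12, 15}
Step 3: find(5) -> no change; set of 5 is {5}
Step 4: union(15, 14) -> merged; set of 15 now {12, 14, 15}
Step 5: find(11) -> no change; set of 11 is {11}
Step 6: union(3, 4) -> merged; set of 3 now {3, 4}
Step 7: find(0) -> no change; set of 0 is {0}
Step 8: union(9, 5) -> merged; set of 9 now {5, 9}
Step 9: union(3, 8) -> merged; set of 3 now {3, 4, 8}
Step 10: union(1, 14) -> merged; set of 1 now {1, 12, 14, 15}
Step 11: find(0) -> no change; set of 0 is {0}
Step 12: union(5, 2) -> merged; set of 5 now {2, 5, 9}
Step 13: find(15) -> no change; set of 15 is {1, 12, 14, 15}
Component of 9: {2, 5, 9}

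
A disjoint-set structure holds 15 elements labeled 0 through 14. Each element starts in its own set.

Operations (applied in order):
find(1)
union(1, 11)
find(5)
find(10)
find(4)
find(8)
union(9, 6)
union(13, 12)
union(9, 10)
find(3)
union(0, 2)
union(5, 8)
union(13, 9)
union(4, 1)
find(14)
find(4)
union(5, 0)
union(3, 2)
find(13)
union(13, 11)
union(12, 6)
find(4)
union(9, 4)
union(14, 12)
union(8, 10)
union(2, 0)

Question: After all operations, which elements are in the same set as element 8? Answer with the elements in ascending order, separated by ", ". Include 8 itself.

Step 1: find(1) -> no change; set of 1 is {1}
Step 2: union(1, 11) -> merged; set of 1 now {1, 11}
Step 3: find(5) -> no change; set of 5 is {5}
Step 4: find(10) -> no change; set of 10 is {10}
Step 5: find(4) -> no change; set of 4 is {4}
Step 6: find(8) -> no change; set of 8 is {8}
Step 7: union(9, 6) -> merged; set of 9 now {6, 9}
Step 8: union(13, 12) -> merged; set of 13 now {12, 13}
Step 9: union(9, 10) -> merged; set of 9 now {6, 9, 10}
Step 10: find(3) -> no change; set of 3 is {3}
Step 11: union(0, 2) -> merged; set of 0 now {0, 2}
Step 12: union(5, 8) -> merged; set of 5 now {5, 8}
Step 13: union(13, 9) -> merged; set of 13 now {6, 9, 10, 12, 13}
Step 14: union(4, 1) -> merged; set of 4 now {1, 4, 11}
Step 15: find(14) -> no change; set of 14 is {14}
Step 16: find(4) -> no change; set of 4 is {1, 4, 11}
Step 17: union(5, 0) -> merged; set of 5 now {0, 2, 5, 8}
Step 18: union(3, 2) -> merged; set of 3 now {0, 2, 3, 5, 8}
Step 19: find(13) -> no change; set of 13 is {6, 9, 10, 12, 13}
Step 20: union(13, 11) -> merged; set of 13 now {1, 4, 6, 9, 10, 11, 12, 13}
Step 21: union(12, 6) -> already same set; set of 12 now {1, 4, 6, 9, 10, 11, 12, 13}
Step 22: find(4) -> no change; set of 4 is {1, 4, 6, 9, 10, 11, 12, 13}
Step 23: union(9, 4) -> already same set; set of 9 now {1, 4, 6, 9, 10, 11, 12, 13}
Step 24: union(14, 12) -> merged; set of 14 now {1, 4, 6, 9, 10, 11, 12, 13, 14}
Step 25: union(8, 10) -> merged; set of 8 now {0, 1, 2, 3, 4, 5, 6, 8, 9, 10, 11, 12, 13, 14}
Step 26: union(2, 0) -> already same set; set of 2 now {0, 1, 2, 3, 4, 5, 6, 8, 9, 10, 11, 12, 13, 14}
Component of 8: {0, 1, 2, 3, 4, 5, 6, 8, 9, 10, 11, 12, 13, 14}

Answer: 0, 1, 2, 3, 4, 5, 6, 8, 9, 10, 11, 12, 13, 14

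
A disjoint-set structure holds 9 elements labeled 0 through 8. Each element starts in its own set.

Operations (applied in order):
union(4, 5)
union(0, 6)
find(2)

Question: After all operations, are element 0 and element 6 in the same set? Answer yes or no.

Step 1: union(4, 5) -> merged; set of 4 now {4, 5}
Step 2: union(0, 6) -> merged; set of 0 now {0, 6}
Step 3: find(2) -> no change; set of 2 is {2}
Set of 0: {0, 6}; 6 is a member.

Answer: yes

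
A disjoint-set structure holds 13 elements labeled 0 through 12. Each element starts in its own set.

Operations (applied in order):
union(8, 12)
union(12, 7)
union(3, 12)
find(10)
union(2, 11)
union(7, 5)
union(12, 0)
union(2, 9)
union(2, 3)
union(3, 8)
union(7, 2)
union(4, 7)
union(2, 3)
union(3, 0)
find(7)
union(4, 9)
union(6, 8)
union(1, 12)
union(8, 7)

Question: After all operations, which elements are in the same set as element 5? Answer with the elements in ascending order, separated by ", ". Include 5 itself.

Step 1: union(8, 12) -> merged; set of 8 now {8, 12}
Step 2: union(12, 7) -> merged; set of 12 now {7, 8, 12}
Step 3: union(3, 12) -> merged; set of 3 now {3, 7, 8, 12}
Step 4: find(10) -> no change; set of 10 is {10}
Step 5: union(2, 11) -> merged; set of 2 now {2, 11}
Step 6: union(7, 5) -> merged; set of 7 now {3, 5, 7, 8, 12}
Step 7: union(12, 0) -> merged; set of 12 now {0, 3, 5, 7, 8, 12}
Step 8: union(2, 9) -> merged; set of 2 now {2, 9, 11}
Step 9: union(2, 3) -> merged; set of 2 now {0, 2, 3, 5, 7, 8, 9, 11, 12}
Step 10: union(3, 8) -> already same set; set of 3 now {0, 2, 3, 5, 7, 8, 9, 11, 12}
Step 11: union(7, 2) -> already same set; set of 7 now {0, 2, 3, 5, 7, 8, 9, 11, 12}
Step 12: union(4, 7) -> merged; set of 4 now {0, 2, 3, 4, 5, 7, 8, 9, 11, 12}
Step 13: union(2, 3) -> already same set; set of 2 now {0, 2, 3, 4, 5, 7, 8, 9, 11, 12}
Step 14: union(3, 0) -> already same set; set of 3 now {0, 2, 3, 4, 5, 7, 8, 9, 11, 12}
Step 15: find(7) -> no change; set of 7 is {0, 2, 3, 4, 5, 7, 8, 9, 11, 12}
Step 16: union(4, 9) -> already same set; set of 4 now {0, 2, 3, 4, 5, 7, 8, 9, 11, 12}
Step 17: union(6, 8) -> merged; set of 6 now {0, 2, 3, 4, 5, 6, 7, 8, 9, 11, 12}
Step 18: union(1, 12) -> merged; set of 1 now {0, 1, 2, 3, 4, 5, 6, 7, 8, 9, 11, 12}
Step 19: union(8, 7) -> already same set; set of 8 now {0, 1, 2, 3, 4, 5, 6, 7, 8, 9, 11, 12}
Component of 5: {0, 1, 2, 3, 4, 5, 6, 7, 8, 9, 11, 12}

Answer: 0, 1, 2, 3, 4, 5, 6, 7, 8, 9, 11, 12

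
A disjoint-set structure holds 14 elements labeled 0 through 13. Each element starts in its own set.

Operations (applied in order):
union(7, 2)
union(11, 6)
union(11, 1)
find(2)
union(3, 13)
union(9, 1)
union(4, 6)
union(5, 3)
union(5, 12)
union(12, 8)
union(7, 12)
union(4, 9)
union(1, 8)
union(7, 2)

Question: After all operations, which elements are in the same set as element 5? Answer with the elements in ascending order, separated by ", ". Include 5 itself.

Answer: 1, 2, 3, 4, 5, 6, 7, 8, 9, 11, 12, 13

Derivation:
Step 1: union(7, 2) -> merged; set of 7 now {2, 7}
Step 2: union(11, 6) -> merged; set of 11 now {6, 11}
Step 3: union(11, 1) -> merged; set of 11 now {1, 6, 11}
Step 4: find(2) -> no change; set of 2 is {2, 7}
Step 5: union(3, 13) -> merged; set of 3 now {3, 13}
Step 6: union(9, 1) -> merged; set of 9 now {1, 6, 9, 11}
Step 7: union(4, 6) -> merged; set of 4 now {1, 4, 6, 9, 11}
Step 8: union(5, 3) -> merged; set of 5 now {3, 5, 13}
Step 9: union(5, 12) -> merged; set of 5 now {3, 5, 12, 13}
Step 10: union(12, 8) -> merged; set of 12 now {3, 5, 8, 12, 13}
Step 11: union(7, 12) -> merged; set of 7 now {2, 3, 5, 7, 8, 12, 13}
Step 12: union(4, 9) -> already same set; set of 4 now {1, 4, 6, 9, 11}
Step 13: union(1, 8) -> merged; set of 1 now {1, 2, 3, 4, 5, 6, 7, 8, 9, 11, 12, 13}
Step 14: union(7, 2) -> already same set; set of 7 now {1, 2, 3, 4, 5, 6, 7, 8, 9, 11, 12, 13}
Component of 5: {1, 2, 3, 4, 5, 6, 7, 8, 9, 11, 12, 13}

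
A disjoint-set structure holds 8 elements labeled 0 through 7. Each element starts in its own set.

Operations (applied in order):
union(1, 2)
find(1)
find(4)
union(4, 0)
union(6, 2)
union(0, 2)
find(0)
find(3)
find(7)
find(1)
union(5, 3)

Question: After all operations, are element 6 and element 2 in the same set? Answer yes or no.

Step 1: union(1, 2) -> merged; set of 1 now {1, 2}
Step 2: find(1) -> no change; set of 1 is {1, 2}
Step 3: find(4) -> no change; set of 4 is {4}
Step 4: union(4, 0) -> merged; set of 4 now {0, 4}
Step 5: union(6, 2) -> merged; set of 6 now {1, 2, 6}
Step 6: union(0, 2) -> merged; set of 0 now {0, 1, 2, 4, 6}
Step 7: find(0) -> no change; set of 0 is {0, 1, 2, 4, 6}
Step 8: find(3) -> no change; set of 3 is {3}
Step 9: find(7) -> no change; set of 7 is {7}
Step 10: find(1) -> no change; set of 1 is {0, 1, 2, 4, 6}
Step 11: union(5, 3) -> merged; set of 5 now {3, 5}
Set of 6: {0, 1, 2, 4, 6}; 2 is a member.

Answer: yes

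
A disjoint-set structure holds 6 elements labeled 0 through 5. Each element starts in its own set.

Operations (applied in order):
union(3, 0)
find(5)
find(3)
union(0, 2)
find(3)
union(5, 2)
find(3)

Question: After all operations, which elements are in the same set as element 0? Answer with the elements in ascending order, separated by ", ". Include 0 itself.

Answer: 0, 2, 3, 5

Derivation:
Step 1: union(3, 0) -> merged; set of 3 now {0, 3}
Step 2: find(5) -> no change; set of 5 is {5}
Step 3: find(3) -> no change; set of 3 is {0, 3}
Step 4: union(0, 2) -> merged; set of 0 now {0, 2, 3}
Step 5: find(3) -> no change; set of 3 is {0, 2, 3}
Step 6: union(5, 2) -> merged; set of 5 now {0, 2, 3, 5}
Step 7: find(3) -> no change; set of 3 is {0, 2, 3, 5}
Component of 0: {0, 2, 3, 5}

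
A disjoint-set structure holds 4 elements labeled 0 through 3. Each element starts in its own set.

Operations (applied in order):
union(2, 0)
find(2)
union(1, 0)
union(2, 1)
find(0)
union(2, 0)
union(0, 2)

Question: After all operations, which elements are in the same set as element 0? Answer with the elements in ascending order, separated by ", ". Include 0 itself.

Answer: 0, 1, 2

Derivation:
Step 1: union(2, 0) -> merged; set of 2 now {0, 2}
Step 2: find(2) -> no change; set of 2 is {0, 2}
Step 3: union(1, 0) -> merged; set of 1 now {0, 1, 2}
Step 4: union(2, 1) -> already same set; set of 2 now {0, 1, 2}
Step 5: find(0) -> no change; set of 0 is {0, 1, 2}
Step 6: union(2, 0) -> already same set; set of 2 now {0, 1, 2}
Step 7: union(0, 2) -> already same set; set of 0 now {0, 1, 2}
Component of 0: {0, 1, 2}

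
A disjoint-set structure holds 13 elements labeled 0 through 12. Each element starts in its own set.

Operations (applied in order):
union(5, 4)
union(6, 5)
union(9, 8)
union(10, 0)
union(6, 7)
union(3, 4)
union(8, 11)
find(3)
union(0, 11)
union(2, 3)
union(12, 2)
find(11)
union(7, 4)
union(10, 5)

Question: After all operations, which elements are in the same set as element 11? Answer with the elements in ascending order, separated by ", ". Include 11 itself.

Step 1: union(5, 4) -> merged; set of 5 now {4, 5}
Step 2: union(6, 5) -> merged; set of 6 now {4, 5, 6}
Step 3: union(9, 8) -> merged; set of 9 now {8, 9}
Step 4: union(10, 0) -> merged; set of 10 now {0, 10}
Step 5: union(6, 7) -> merged; set of 6 now {4, 5, 6, 7}
Step 6: union(3, 4) -> merged; set of 3 now {3, 4, 5, 6, 7}
Step 7: union(8, 11) -> merged; set of 8 now {8, 9, 11}
Step 8: find(3) -> no change; set of 3 is {3, 4, 5, 6, 7}
Step 9: union(0, 11) -> merged; set of 0 now {0, 8, 9, 10, 11}
Step 10: union(2, 3) -> merged; set of 2 now {2, 3, 4, 5, 6, 7}
Step 11: union(12, 2) -> merged; set of 12 now {2, 3, 4, 5, 6, 7, 12}
Step 12: find(11) -> no change; set of 11 is {0, 8, 9, 10, 11}
Step 13: union(7, 4) -> already same set; set of 7 now {2, 3, 4, 5, 6, 7, 12}
Step 14: union(10, 5) -> merged; set of 10 now {0, 2, 3, 4, 5, 6, 7, 8, 9, 10, 11, 12}
Component of 11: {0, 2, 3, 4, 5, 6, 7, 8, 9, 10, 11, 12}

Answer: 0, 2, 3, 4, 5, 6, 7, 8, 9, 10, 11, 12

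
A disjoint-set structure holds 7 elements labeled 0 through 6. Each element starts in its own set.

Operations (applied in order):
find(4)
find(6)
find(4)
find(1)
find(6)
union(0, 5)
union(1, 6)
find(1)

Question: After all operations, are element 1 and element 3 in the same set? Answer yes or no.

Step 1: find(4) -> no change; set of 4 is {4}
Step 2: find(6) -> no change; set of 6 is {6}
Step 3: find(4) -> no change; set of 4 is {4}
Step 4: find(1) -> no change; set of 1 is {1}
Step 5: find(6) -> no change; set of 6 is {6}
Step 6: union(0, 5) -> merged; set of 0 now {0, 5}
Step 7: union(1, 6) -> merged; set of 1 now {1, 6}
Step 8: find(1) -> no change; set of 1 is {1, 6}
Set of 1: {1, 6}; 3 is not a member.

Answer: no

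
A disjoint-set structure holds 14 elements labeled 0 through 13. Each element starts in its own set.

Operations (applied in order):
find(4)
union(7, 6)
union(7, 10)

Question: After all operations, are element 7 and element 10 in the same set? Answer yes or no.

Step 1: find(4) -> no change; set of 4 is {4}
Step 2: union(7, 6) -> merged; set of 7 now {6, 7}
Step 3: union(7, 10) -> merged; set of 7 now {6, 7, 10}
Set of 7: {6, 7, 10}; 10 is a member.

Answer: yes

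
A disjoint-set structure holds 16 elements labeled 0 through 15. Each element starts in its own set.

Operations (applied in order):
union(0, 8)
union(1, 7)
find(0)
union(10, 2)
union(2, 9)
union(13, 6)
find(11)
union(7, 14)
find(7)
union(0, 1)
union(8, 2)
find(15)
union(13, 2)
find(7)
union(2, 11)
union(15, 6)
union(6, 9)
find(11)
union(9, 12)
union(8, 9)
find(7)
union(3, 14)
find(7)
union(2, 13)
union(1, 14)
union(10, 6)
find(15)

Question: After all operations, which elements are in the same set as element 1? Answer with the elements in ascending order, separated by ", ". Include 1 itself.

Step 1: union(0, 8) -> merged; set of 0 now {0, 8}
Step 2: union(1, 7) -> merged; set of 1 now {1, 7}
Step 3: find(0) -> no change; set of 0 is {0, 8}
Step 4: union(10, 2) -> merged; set of 10 now {2, 10}
Step 5: union(2, 9) -> merged; set of 2 now {2, 9, 10}
Step 6: union(13, 6) -> merged; set of 13 now {6, 13}
Step 7: find(11) -> no change; set of 11 is {11}
Step 8: union(7, 14) -> merged; set of 7 now {1, 7, 14}
Step 9: find(7) -> no change; set of 7 is {1, 7, 14}
Step 10: union(0, 1) -> merged; set of 0 now {0, 1, 7, 8, 14}
Step 11: union(8, 2) -> merged; set of 8 now {0, 1, 2, 7, 8, 9, 10, 14}
Step 12: find(15) -> no change; set of 15 is {15}
Step 13: union(13, 2) -> merged; set of 13 now {0, 1, 2, 6, 7, 8, 9, 10, 13, 14}
Step 14: find(7) -> no change; set of 7 is {0, 1, 2, 6, 7, 8, 9, 10, 13, 14}
Step 15: union(2, 11) -> merged; set of 2 now {0, 1, 2, 6, 7, 8, 9, 10, 11, 13, 14}
Step 16: union(15, 6) -> merged; set of 15 now {0, 1, 2, 6, 7, 8, 9, 10, 11, 13, 14, 15}
Step 17: union(6, 9) -> already same set; set of 6 now {0, 1, 2, 6, 7, 8, 9, 10, 11, 13, 14, 15}
Step 18: find(11) -> no change; set of 11 is {0, 1, 2, 6, 7, 8, 9, 10, 11, 13, 14, 15}
Step 19: union(9, 12) -> merged; set of 9 now {0, 1, 2, 6, 7, 8, 9, 10, 11, 12, 13, 14, 15}
Step 20: union(8, 9) -> already same set; set of 8 now {0, 1, 2, 6, 7, 8, 9, 10, 11, 12, 13, 14, 15}
Step 21: find(7) -> no change; set of 7 is {0, 1, 2, 6, 7, 8, 9, 10, 11, 12, 13, 14, 15}
Step 22: union(3, 14) -> merged; set of 3 now {0, 1, 2, 3, 6, 7, 8, 9, 10, 11, 12, 13, 14, 15}
Step 23: find(7) -> no change; set of 7 is {0, 1, 2, 3, 6, 7, 8, 9, 10, 11, 12, 13, 14, 15}
Step 24: union(2, 13) -> already same set; set of 2 now {0, 1, 2, 3, 6, 7, 8, 9, 10, 11, 12, 13, 14, 15}
Step 25: union(1, 14) -> already same set; set of 1 now {0, 1, 2, 3, 6, 7, 8, 9, 10, 11, 12, 13, 14, 15}
Step 26: union(10, 6) -> already same set; set of 10 now {0, 1, 2, 3, 6, 7, 8, 9, 10, 11, 12, 13, 14, 15}
Step 27: find(15) -> no change; set of 15 is {0, 1, 2, 3, 6, 7, 8, 9, 10, 11, 12, 13, 14, 15}
Component of 1: {0, 1, 2, 3, 6, 7, 8, 9, 10, 11, 12, 13, 14, 15}

Answer: 0, 1, 2, 3, 6, 7, 8, 9, 10, 11, 12, 13, 14, 15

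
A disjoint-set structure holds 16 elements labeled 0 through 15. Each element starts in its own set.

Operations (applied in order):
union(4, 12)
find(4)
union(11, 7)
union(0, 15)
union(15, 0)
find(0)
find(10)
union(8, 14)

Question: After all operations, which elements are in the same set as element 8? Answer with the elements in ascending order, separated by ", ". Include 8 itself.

Answer: 8, 14

Derivation:
Step 1: union(4, 12) -> merged; set of 4 now {4, 12}
Step 2: find(4) -> no change; set of 4 is {4, 12}
Step 3: union(11, 7) -> merged; set of 11 now {7, 11}
Step 4: union(0, 15) -> merged; set of 0 now {0, 15}
Step 5: union(15, 0) -> already same set; set of 15 now {0, 15}
Step 6: find(0) -> no change; set of 0 is {0, 15}
Step 7: find(10) -> no change; set of 10 is {10}
Step 8: union(8, 14) -> merged; set of 8 now {8, 14}
Component of 8: {8, 14}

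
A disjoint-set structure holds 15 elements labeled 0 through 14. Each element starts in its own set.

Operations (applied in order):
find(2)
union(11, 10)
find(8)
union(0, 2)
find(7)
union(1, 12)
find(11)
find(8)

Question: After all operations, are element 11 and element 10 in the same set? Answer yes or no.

Answer: yes

Derivation:
Step 1: find(2) -> no change; set of 2 is {2}
Step 2: union(11, 10) -> merged; set of 11 now {10, 11}
Step 3: find(8) -> no change; set of 8 is {8}
Step 4: union(0, 2) -> merged; set of 0 now {0, 2}
Step 5: find(7) -> no change; set of 7 is {7}
Step 6: union(1, 12) -> merged; set of 1 now {1, 12}
Step 7: find(11) -> no change; set of 11 is {10, 11}
Step 8: find(8) -> no change; set of 8 is {8}
Set of 11: {10, 11}; 10 is a member.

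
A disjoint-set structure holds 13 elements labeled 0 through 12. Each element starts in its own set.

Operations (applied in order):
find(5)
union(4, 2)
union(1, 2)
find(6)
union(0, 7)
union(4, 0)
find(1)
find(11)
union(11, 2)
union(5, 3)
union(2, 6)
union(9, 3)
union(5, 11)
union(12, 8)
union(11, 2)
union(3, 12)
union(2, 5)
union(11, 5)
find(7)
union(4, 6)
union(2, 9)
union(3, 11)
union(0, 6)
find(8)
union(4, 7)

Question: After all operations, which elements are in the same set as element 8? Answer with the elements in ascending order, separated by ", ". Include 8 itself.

Answer: 0, 1, 2, 3, 4, 5, 6, 7, 8, 9, 11, 12

Derivation:
Step 1: find(5) -> no change; set of 5 is {5}
Step 2: union(4, 2) -> merged; set of 4 now {2, 4}
Step 3: union(1, 2) -> merged; set of 1 now {1, 2, 4}
Step 4: find(6) -> no change; set of 6 is {6}
Step 5: union(0, 7) -> merged; set of 0 now {0, 7}
Step 6: union(4, 0) -> merged; set of 4 now {0, 1, 2, 4, 7}
Step 7: find(1) -> no change; set of 1 is {0, 1, 2, 4, 7}
Step 8: find(11) -> no change; set of 11 is {11}
Step 9: union(11, 2) -> merged; set of 11 now {0, 1, 2, 4, 7, 11}
Step 10: union(5, 3) -> merged; set of 5 now {3, 5}
Step 11: union(2, 6) -> merged; set of 2 now {0, 1, 2, 4, 6, 7, 11}
Step 12: union(9, 3) -> merged; set of 9 now {3, 5, 9}
Step 13: union(5, 11) -> merged; set of 5 now {0, 1, 2, 3, 4, 5, 6, 7, 9, 11}
Step 14: union(12, 8) -> merged; set of 12 now {8, 12}
Step 15: union(11, 2) -> already same set; set of 11 now {0, 1, 2, 3, 4, 5, 6, 7, 9, 11}
Step 16: union(3, 12) -> merged; set of 3 now {0, 1, 2, 3, 4, 5, 6, 7, 8, 9, 11, 12}
Step 17: union(2, 5) -> already same set; set of 2 now {0, 1, 2, 3, 4, 5, 6, 7, 8, 9, 11, 12}
Step 18: union(11, 5) -> already same set; set of 11 now {0, 1, 2, 3, 4, 5, 6, 7, 8, 9, 11, 12}
Step 19: find(7) -> no change; set of 7 is {0, 1, 2, 3, 4, 5, 6, 7, 8, 9, 11, 12}
Step 20: union(4, 6) -> already same set; set of 4 now {0, 1, 2, 3, 4, 5, 6, 7, 8, 9, 11, 12}
Step 21: union(2, 9) -> already same set; set of 2 now {0, 1, 2, 3, 4, 5, 6, 7, 8, 9, 11, 12}
Step 22: union(3, 11) -> already same set; set of 3 now {0, 1, 2, 3, 4, 5, 6, 7, 8, 9, 11, 12}
Step 23: union(0, 6) -> already same set; set of 0 now {0, 1, 2, 3, 4, 5, 6, 7, 8, 9, 11, 12}
Step 24: find(8) -> no change; set of 8 is {0, 1, 2, 3, 4, 5, 6, 7, 8, 9, 11, 12}
Step 25: union(4, 7) -> already same set; set of 4 now {0, 1, 2, 3, 4, 5, 6, 7, 8, 9, 11, 12}
Component of 8: {0, 1, 2, 3, 4, 5, 6, 7, 8, 9, 11, 12}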